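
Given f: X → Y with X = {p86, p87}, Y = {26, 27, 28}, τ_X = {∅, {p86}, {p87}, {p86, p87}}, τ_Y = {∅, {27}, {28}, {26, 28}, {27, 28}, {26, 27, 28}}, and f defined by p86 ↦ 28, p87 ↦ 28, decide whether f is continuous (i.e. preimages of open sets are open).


f IS continuous.

Compute f^{-1}(U) for each U ∈ τ_Y:
  U = ∅: f^{-1}(U) = ∅ ∈ τ_X ✓.
  U = {27}: f^{-1}(U) = ∅ ∈ τ_X ✓.
  U = {28}: f^{-1}(U) = {p86, p87} ∈ τ_X ✓.
  U = {26, 28}: f^{-1}(U) = {p86, p87} ∈ τ_X ✓.
  U = {27, 28}: f^{-1}(U) = {p86, p87} ∈ τ_X ✓.
  U = {26, 27, 28}: f^{-1}(U) = {p86, p87} ∈ τ_X ✓.
Every preimage lies in τ_X, so f IS continuous.


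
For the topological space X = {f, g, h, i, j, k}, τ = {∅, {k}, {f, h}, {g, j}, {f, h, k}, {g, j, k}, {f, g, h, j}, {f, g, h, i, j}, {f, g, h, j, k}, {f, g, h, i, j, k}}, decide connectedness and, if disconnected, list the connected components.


(X, τ) is disconnected; components = [{k}, {f, g, h, i, j}].

Find clopen sets (U ∈ τ with X ∖ U ∈ τ):
  U = ∅, X ∖ U = {f, g, h, i, j, k} — both open, so U is clopen.
  U = {k}, X ∖ U = {f, g, h, i, j} — both open, so U is clopen.
  U = {f, g, h, i, j}, X ∖ U = {k} — both open, so U is clopen.
  U = {f, g, h, i, j, k}, X ∖ U = ∅ — both open, so U is clopen.
Nontrivial clopen(s) exist: e.g. {f, g, h, i, j}. So (X, τ) is disconnected.
Compute connected components by grouping points that agree on all clopens:
  component: {k}
  component: {f, g, h, i, j}


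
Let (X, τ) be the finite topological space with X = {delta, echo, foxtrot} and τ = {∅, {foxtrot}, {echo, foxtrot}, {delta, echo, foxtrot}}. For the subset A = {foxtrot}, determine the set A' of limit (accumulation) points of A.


A' = {delta, echo}

For each x ∈ X, list the open sets U ∈ τ with x ∈ U, then check whether U ∩ (A ∖ {x}) ≠ ∅ for every such U.
  x = delta: opens ∋ x are {delta, echo, foxtrot}; each meets A ∖ {delta}, so x IS a limit point.
  x = echo: opens ∋ x are {echo, foxtrot}, {delta, echo, foxtrot}; each meets A ∖ {echo}, so x IS a limit point.
  x = foxtrot: open {foxtrot} ∋ x has {foxtrot} ∩ (A ∖ {foxtrot}) = ∅, so x is NOT a limit point.
Collecting: A' = {delta, echo}.


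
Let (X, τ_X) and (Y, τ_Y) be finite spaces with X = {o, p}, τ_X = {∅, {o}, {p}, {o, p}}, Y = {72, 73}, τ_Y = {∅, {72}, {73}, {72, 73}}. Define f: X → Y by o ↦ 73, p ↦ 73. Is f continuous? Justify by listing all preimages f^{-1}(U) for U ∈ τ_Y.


f IS continuous.

Compute f^{-1}(U) for each U ∈ τ_Y:
  U = ∅: f^{-1}(U) = ∅ ∈ τ_X ✓.
  U = {72}: f^{-1}(U) = ∅ ∈ τ_X ✓.
  U = {73}: f^{-1}(U) = {o, p} ∈ τ_X ✓.
  U = {72, 73}: f^{-1}(U) = {o, p} ∈ τ_X ✓.
Every preimage lies in τ_X, so f IS continuous.


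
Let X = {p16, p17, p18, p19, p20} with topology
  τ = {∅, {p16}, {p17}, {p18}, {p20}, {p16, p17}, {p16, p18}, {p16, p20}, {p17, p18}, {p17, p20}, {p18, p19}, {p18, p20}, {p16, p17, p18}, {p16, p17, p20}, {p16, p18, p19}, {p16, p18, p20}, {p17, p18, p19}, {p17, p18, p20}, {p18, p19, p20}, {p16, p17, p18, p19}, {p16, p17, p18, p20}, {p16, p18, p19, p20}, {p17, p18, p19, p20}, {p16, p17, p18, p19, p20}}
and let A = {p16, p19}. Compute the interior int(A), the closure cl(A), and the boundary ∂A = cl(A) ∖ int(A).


int(A) = {p16}, cl(A) = {p16, p19}, ∂A = {p19}.

Closed sets in (X, τ) are complements of opens:
  closed(X, τ) = {∅, {p16}, {p17}, {p19}, {p20}, {p16, p17}, {p16, p19}, {p16, p20}, {p17, p19}, {p17, p20}, {p18, p19}, {p19, p20}, {p16, p17, p19}, {p16, p17, p20}, {p16, p18, p19}, {p16, p19, p20}, {p17, p18, p19}, {p17, p19, p20}, {p18, p19, p20}, {p16, p17, p18, p19}, {p16, p17, p19, p20}, {p16, p18, p19, p20}, {p17, p18, p19, p20}, {p16, p17, p18, p19, p20}}.
int(A) = ⋃ {U ∈ τ : U ⊆ A}. Opens contained in A: ∅, {p16}.
Taking the union of these: int(A) = {p16}.
cl(A) = ⋂ {C closed : A ⊆ C}. Closed sets containing A: {p16, p19}, {p16, p17, p19}, {p16, p18, p19}, {p16, p19, p20}, {p16, p17, p18, p19}, {p16, p17, p19, p20}, {p16, p18, p19, p20}, {p16, p17, p18, p19, p20}.
Intersecting these: cl(A) = {p16, p19}.
∂A = cl(A) ∖ int(A) = {p16, p19} ∖ {p16} = {p19}.


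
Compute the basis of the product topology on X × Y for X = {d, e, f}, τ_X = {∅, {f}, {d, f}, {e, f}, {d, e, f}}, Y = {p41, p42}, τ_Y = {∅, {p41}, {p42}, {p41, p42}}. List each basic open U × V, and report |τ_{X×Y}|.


Basis B = {∅ × ∅, {f} × {p41}, {f} × {p42}, {d, f} × {p41}, {d, f} × {p42}, {e, f} × {p41}, {e, f} × {p42}, {f} × {p41, p42}, {d, e, f} × {p41}, {d, e, f} × {p42}, {d, f} × {p41, p42}, {e, f} × {p41, p42}, {d, e, f} × {p41, p42}}; |τ_{X×Y}| = 25.

Enumerate products U × V with U ∈ τ_X, V ∈ τ_Y (deduplicated):
  ∅ × ∅ = {} (∅)
  {f} × {p41} = {(f,p41)}
  {f} × {p42} = {(f,p42)}
  {d, f} × {p41} = {(d,p41), (f,p41)}
  {d, f} × {p42} = {(d,p42), (f,p42)}
  {e, f} × {p41} = {(e,p41), (f,p41)}
  {e, f} × {p42} = {(e,p42), (f,p42)}
  {f} × {p41, p42} = {(f,p41), (f,p42)}
  {d, e, f} × {p41} = {(d,p41), (e,p41), (f,p41)}
  {d, e, f} × {p42} = {(d,p42), (e,p42), (f,p42)}
  {d, f} × {p41, p42} = {(d,p41), (d,p42), (f,p41), (f,p42)}
  {e, f} × {p41, p42} = {(e,p41), (e,p42), (f,p41), (f,p42)}
  {d, e, f} × {p41, p42} = {(d,p41), (d,p42), (e,p41), (e,p42), (f,p41), (f,p42)}
These 13 distinct sets form the basis B.
Close under arbitrary unions to get τ_{X×Y}; counting gives |τ_{X×Y}| = 25.


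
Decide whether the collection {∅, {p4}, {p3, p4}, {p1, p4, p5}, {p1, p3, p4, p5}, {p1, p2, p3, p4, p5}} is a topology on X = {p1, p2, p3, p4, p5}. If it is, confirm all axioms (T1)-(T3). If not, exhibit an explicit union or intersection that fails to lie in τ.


τ IS a topology on X.

Axiom (T1): ∅ ∈ τ? Yes; X ∈ τ? Yes.
Axiom (T2/T3): check pairwise unions and intersections of members of τ.
All pairwise intersections and unions checked — each lies in τ. Therefore τ satisfies (T1), (T2), (T3): it IS a topology on X.


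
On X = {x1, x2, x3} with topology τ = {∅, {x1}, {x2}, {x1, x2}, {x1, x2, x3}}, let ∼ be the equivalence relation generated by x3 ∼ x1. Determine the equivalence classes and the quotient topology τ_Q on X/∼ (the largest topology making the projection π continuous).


X/∼ = {[x1=x3], [x2]}; |τ_Q| = 3.

Equivalence classes: [x1=x3], [x2].
Quotient map π: X → X/∼ sends x1 ↦ [x1=x3], x2 ↦ [x2], x3 ↦ [x1=x3].
For each subset V ⊆ X/∼, compute π^{-1}(V) ⊆ X and check whether π^{-1}(V) ∈ τ. V is open in τ_Q iff π^{-1}(V) ∈ τ.
  V = {}: π^{-1}(V) = ∅ ∈ τ ✓.
  V = {[x1=x3]}: π^{-1}(V) = {x1, x3} ∉ τ ✗.
  V = {[x2]}: π^{-1}(V) = {x2} ∈ τ ✓.
  V = {[x1=x3], [x2]}: π^{-1}(V) = {x1, x2, x3} ∈ τ ✓.
Open sets in the quotient: τ_Q = {{}, {[x2]}, {[x1=x3], [x2]}} (3 elements).


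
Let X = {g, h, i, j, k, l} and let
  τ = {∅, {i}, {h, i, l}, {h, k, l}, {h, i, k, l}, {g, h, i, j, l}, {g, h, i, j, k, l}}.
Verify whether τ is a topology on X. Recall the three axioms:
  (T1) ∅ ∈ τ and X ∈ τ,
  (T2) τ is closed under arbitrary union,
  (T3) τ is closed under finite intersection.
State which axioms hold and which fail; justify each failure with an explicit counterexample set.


τ is NOT a topology on X.

Axiom (T1): ∅ ∈ τ? Yes; X ∈ τ? Yes.
Axiom (T2/T3): check pairwise unions and intersections of members of τ.
Counterexample for (T3): {h, i, l} ∩ {h, k, l} = {h, l} ∉ τ. Therefore τ is NOT a topology.


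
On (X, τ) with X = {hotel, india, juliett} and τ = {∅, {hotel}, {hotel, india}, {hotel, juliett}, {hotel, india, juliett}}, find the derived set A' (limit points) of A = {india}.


A' = ∅

For each x ∈ X, list the open sets U ∈ τ with x ∈ U, then check whether U ∩ (A ∖ {x}) ≠ ∅ for every such U.
  x = hotel: open {hotel} ∋ x has {hotel} ∩ (A ∖ {hotel}) = ∅, so x is NOT a limit point.
  x = india: open {hotel, india} ∋ x has {hotel, india} ∩ (A ∖ {india}) = ∅, so x is NOT a limit point.
  x = juliett: open {hotel, juliett} ∋ x has {hotel, juliett} ∩ (A ∖ {juliett}) = ∅, so x is NOT a limit point.
Collecting: A' = ∅.


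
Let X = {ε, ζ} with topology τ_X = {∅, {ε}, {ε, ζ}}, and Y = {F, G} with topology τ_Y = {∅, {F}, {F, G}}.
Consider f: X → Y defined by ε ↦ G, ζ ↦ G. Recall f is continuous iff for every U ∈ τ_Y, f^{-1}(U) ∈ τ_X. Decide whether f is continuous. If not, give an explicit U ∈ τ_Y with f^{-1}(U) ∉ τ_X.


f IS continuous.

Compute f^{-1}(U) for each U ∈ τ_Y:
  U = ∅: f^{-1}(U) = ∅ ∈ τ_X ✓.
  U = {F}: f^{-1}(U) = ∅ ∈ τ_X ✓.
  U = {F, G}: f^{-1}(U) = {ε, ζ} ∈ τ_X ✓.
Every preimage lies in τ_X, so f IS continuous.


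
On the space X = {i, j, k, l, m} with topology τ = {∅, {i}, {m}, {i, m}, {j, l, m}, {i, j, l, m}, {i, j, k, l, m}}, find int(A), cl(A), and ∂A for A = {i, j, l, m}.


int(A) = {i, j, l, m}, cl(A) = {i, j, k, l, m}, ∂A = {k}.

Closed sets in (X, τ) are complements of opens:
  closed(X, τ) = {∅, {k}, {i, k}, {j, k, l}, {i, j, k, l}, {j, k, l, m}, {i, j, k, l, m}}.
int(A) = ⋃ {U ∈ τ : U ⊆ A}. Opens contained in A: ∅, {i}, {m}, {i, m}, {j, l, m}, {i, j, l, m}.
Taking the union of these: int(A) = {i, j, l, m}.
cl(A) = ⋂ {C closed : A ⊆ C}. Closed sets containing A: {i, j, k, l, m}.
Intersecting these: cl(A) = {i, j, k, l, m}.
∂A = cl(A) ∖ int(A) = {i, j, k, l, m} ∖ {i, j, l, m} = {k}.


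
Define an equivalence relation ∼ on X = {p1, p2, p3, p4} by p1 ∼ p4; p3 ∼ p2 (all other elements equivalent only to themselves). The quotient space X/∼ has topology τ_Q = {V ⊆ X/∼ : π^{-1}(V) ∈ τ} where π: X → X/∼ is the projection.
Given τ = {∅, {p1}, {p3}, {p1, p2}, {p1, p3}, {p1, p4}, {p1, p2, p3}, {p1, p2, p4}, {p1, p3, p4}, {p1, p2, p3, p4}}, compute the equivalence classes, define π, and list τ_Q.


X/∼ = {[p1=p4], [p2=p3]}; |τ_Q| = 3.

Equivalence classes: [p1=p4], [p2=p3].
Quotient map π: X → X/∼ sends p1 ↦ [p1=p4], p2 ↦ [p2=p3], p3 ↦ [p2=p3], p4 ↦ [p1=p4].
For each subset V ⊆ X/∼, compute π^{-1}(V) ⊆ X and check whether π^{-1}(V) ∈ τ. V is open in τ_Q iff π^{-1}(V) ∈ τ.
  V = {}: π^{-1}(V) = ∅ ∈ τ ✓.
  V = {[p1=p4]}: π^{-1}(V) = {p1, p4} ∈ τ ✓.
  V = {[p2=p3]}: π^{-1}(V) = {p2, p3} ∉ τ ✗.
  V = {[p1=p4], [p2=p3]}: π^{-1}(V) = {p1, p2, p3, p4} ∈ τ ✓.
Open sets in the quotient: τ_Q = {{}, {[p1=p4]}, {[p1=p4], [p2=p3]}} (3 elements).


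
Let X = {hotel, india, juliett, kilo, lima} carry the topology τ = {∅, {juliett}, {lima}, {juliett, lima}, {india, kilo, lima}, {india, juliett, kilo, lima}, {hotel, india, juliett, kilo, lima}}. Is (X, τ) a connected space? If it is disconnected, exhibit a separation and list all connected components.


(X, τ) is connected.

Find clopen sets (U ∈ τ with X ∖ U ∈ τ):
  U = ∅, X ∖ U = {hotel, india, juliett, kilo, lima} — both open, so U is clopen.
  U = {hotel, india, juliett, kilo, lima}, X ∖ U = ∅ — both open, so U is clopen.
Only trivial clopens (∅ and X) exist, so (X, τ) is connected.
Compute connected components by grouping points that agree on all clopens:
  component: {hotel, india, juliett, kilo, lima}


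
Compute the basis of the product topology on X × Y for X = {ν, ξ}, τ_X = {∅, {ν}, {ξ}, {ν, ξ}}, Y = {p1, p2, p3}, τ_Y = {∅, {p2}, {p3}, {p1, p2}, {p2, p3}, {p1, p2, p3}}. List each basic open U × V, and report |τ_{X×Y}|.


Basis B = {∅ × ∅, {ν} × {p2}, {ν} × {p3}, {ξ} × {p2}, {ξ} × {p3}, {ν} × {p1, p2}, {ν} × {p2, p3}, {ν, ξ} × {p2}, {ν, ξ} × {p3}, {ξ} × {p1, p2}, {ξ} × {p2, p3}, {ν} × {p1, p2, p3}, {ξ} × {p1, p2, p3}, {ν, ξ} × {p1, p2}, {ν, ξ} × {p2, p3}, {ν, ξ} × {p1, p2, p3}}; |τ_{X×Y}| = 36.

Enumerate products U × V with U ∈ τ_X, V ∈ τ_Y (deduplicated):
  ∅ × ∅ = {} (∅)
  {ν} × {p2} = {(ν,p2)}
  {ν} × {p3} = {(ν,p3)}
  {ξ} × {p2} = {(ξ,p2)}
  {ξ} × {p3} = {(ξ,p3)}
  {ν} × {p1, p2} = {(ν,p1), (ν,p2)}
  {ν} × {p2, p3} = {(ν,p2), (ν,p3)}
  {ν, ξ} × {p2} = {(ν,p2), (ξ,p2)}
  {ν, ξ} × {p3} = {(ν,p3), (ξ,p3)}
  {ξ} × {p1, p2} = {(ξ,p1), (ξ,p2)}
  {ξ} × {p2, p3} = {(ξ,p2), (ξ,p3)}
  {ν} × {p1, p2, p3} = {(ν,p1), (ν,p2), (ν,p3)}
  {ξ} × {p1, p2, p3} = {(ξ,p1), (ξ,p2), (ξ,p3)}
  {ν, ξ} × {p1, p2} = {(ν,p1), (ν,p2), (ξ,p1), (ξ,p2)}
  {ν, ξ} × {p2, p3} = {(ν,p2), (ν,p3), (ξ,p2), (ξ,p3)}
  {ν, ξ} × {p1, p2, p3} = {(ν,p1), (ν,p2), (ν,p3), (ξ,p1), (ξ,p2), (ξ,p3)}
These 16 distinct sets form the basis B.
Close under arbitrary unions to get τ_{X×Y}; counting gives |τ_{X×Y}| = 36.


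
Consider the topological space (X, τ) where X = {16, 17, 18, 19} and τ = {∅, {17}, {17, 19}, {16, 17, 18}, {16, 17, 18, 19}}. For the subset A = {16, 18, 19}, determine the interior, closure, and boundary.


int(A) = ∅, cl(A) = {16, 18, 19}, ∂A = {16, 18, 19}.

Closed sets in (X, τ) are complements of opens:
  closed(X, τ) = {∅, {19}, {16, 18}, {16, 18, 19}, {16, 17, 18, 19}}.
int(A) = ⋃ {U ∈ τ : U ⊆ A}. Opens contained in A: ∅.
Taking the union of these: int(A) = ∅.
cl(A) = ⋂ {C closed : A ⊆ C}. Closed sets containing A: {16, 18, 19}, {16, 17, 18, 19}.
Intersecting these: cl(A) = {16, 18, 19}.
∂A = cl(A) ∖ int(A) = {16, 18, 19} ∖ ∅ = {16, 18, 19}.


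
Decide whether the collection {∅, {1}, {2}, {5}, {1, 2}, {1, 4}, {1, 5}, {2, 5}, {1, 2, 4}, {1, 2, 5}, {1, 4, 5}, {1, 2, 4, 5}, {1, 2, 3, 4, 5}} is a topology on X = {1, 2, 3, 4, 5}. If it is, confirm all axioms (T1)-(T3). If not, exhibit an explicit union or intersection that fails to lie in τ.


τ IS a topology on X.

Axiom (T1): ∅ ∈ τ? Yes; X ∈ τ? Yes.
Axiom (T2/T3): check pairwise unions and intersections of members of τ.
All pairwise intersections and unions checked — each lies in τ. Therefore τ satisfies (T1), (T2), (T3): it IS a topology on X.


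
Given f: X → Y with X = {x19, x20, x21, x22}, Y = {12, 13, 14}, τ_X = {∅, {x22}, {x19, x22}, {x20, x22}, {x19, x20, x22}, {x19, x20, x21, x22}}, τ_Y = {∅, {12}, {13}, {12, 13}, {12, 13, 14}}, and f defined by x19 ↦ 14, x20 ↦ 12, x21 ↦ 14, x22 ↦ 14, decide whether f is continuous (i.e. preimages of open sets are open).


f is NOT continuous.

Compute f^{-1}(U) for each U ∈ τ_Y:
  U = ∅: f^{-1}(U) = ∅ ∈ τ_X ✓.
  U = {12}: f^{-1}(U) = {x20} ∉ τ_X ✗.
  U = {13}: f^{-1}(U) = ∅ ∈ τ_X ✓.
  U = {12, 13}: f^{-1}(U) = {x20} ∉ τ_X ✗.
  U = {12, 13, 14}: f^{-1}(U) = {x19, x20, x21, x22} ∈ τ_X ✓.
Found U = {12} with f^{-1}(U) = {x20} not in τ_X. Therefore f is NOT continuous.


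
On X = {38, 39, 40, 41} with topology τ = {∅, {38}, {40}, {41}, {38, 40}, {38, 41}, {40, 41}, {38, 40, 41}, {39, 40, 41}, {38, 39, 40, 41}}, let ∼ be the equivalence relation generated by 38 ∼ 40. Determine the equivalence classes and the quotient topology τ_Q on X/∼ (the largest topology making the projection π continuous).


X/∼ = {[38=40], [39], [41]}; |τ_Q| = 5.

Equivalence classes: [38=40], [39], [41].
Quotient map π: X → X/∼ sends 38 ↦ [38=40], 39 ↦ [39], 40 ↦ [38=40], 41 ↦ [41].
For each subset V ⊆ X/∼, compute π^{-1}(V) ⊆ X and check whether π^{-1}(V) ∈ τ. V is open in τ_Q iff π^{-1}(V) ∈ τ.
  V = {}: π^{-1}(V) = ∅ ∈ τ ✓.
  V = {[38=40]}: π^{-1}(V) = {38, 40} ∈ τ ✓.
  V = {[39]}: π^{-1}(V) = {39} ∉ τ ✗.
  V = {[38=40], [39]}: π^{-1}(V) = {38, 39, 40} ∉ τ ✗.
  V = {[41]}: π^{-1}(V) = {41} ∈ τ ✓.
  V = {[38=40], [41]}: π^{-1}(V) = {38, 40, 41} ∈ τ ✓.
  V = {[39], [41]}: π^{-1}(V) = {39, 41} ∉ τ ✗.
  V = {[38=40], [39], [41]}: π^{-1}(V) = {38, 39, 40, 41} ∈ τ ✓.
Open sets in the quotient: τ_Q = {{}, {[38=40]}, {[41]}, {[38=40], [41]}, {[38=40], [39], [41]}} (5 elements).


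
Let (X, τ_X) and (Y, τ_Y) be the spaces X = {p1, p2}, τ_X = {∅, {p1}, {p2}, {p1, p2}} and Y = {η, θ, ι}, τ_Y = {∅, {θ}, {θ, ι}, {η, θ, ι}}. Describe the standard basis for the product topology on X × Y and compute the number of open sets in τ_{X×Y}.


Basis B = {∅ × ∅, {p1} × {θ}, {p2} × {θ}, {p1} × {θ, ι}, {p1, p2} × {θ}, {p2} × {θ, ι}, {p1} × {η, θ, ι}, {p2} × {η, θ, ι}, {p1, p2} × {θ, ι}, {p1, p2} × {η, θ, ι}}; |τ_{X×Y}| = 16.

Enumerate products U × V with U ∈ τ_X, V ∈ τ_Y (deduplicated):
  ∅ × ∅ = {} (∅)
  {p1} × {θ} = {(p1,θ)}
  {p2} × {θ} = {(p2,θ)}
  {p1} × {θ, ι} = {(p1,θ), (p1,ι)}
  {p1, p2} × {θ} = {(p1,θ), (p2,θ)}
  {p2} × {θ, ι} = {(p2,θ), (p2,ι)}
  {p1} × {η, θ, ι} = {(p1,η), (p1,θ), (p1,ι)}
  {p2} × {η, θ, ι} = {(p2,η), (p2,θ), (p2,ι)}
  {p1, p2} × {θ, ι} = {(p1,θ), (p1,ι), (p2,θ), (p2,ι)}
  {p1, p2} × {η, θ, ι} = {(p1,η), (p1,θ), (p1,ι), (p2,η), (p2,θ), (p2,ι)}
These 10 distinct sets form the basis B.
Close under arbitrary unions to get τ_{X×Y}; counting gives |τ_{X×Y}| = 16.


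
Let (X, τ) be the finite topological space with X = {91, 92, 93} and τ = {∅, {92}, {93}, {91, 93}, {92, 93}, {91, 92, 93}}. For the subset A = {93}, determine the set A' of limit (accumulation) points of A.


A' = {91}

For each x ∈ X, list the open sets U ∈ τ with x ∈ U, then check whether U ∩ (A ∖ {x}) ≠ ∅ for every such U.
  x = 91: opens ∋ x are {91, 93}, {91, 92, 93}; each meets A ∖ {91}, so x IS a limit point.
  x = 92: open {92} ∋ x has {92} ∩ (A ∖ {92}) = ∅, so x is NOT a limit point.
  x = 93: open {93} ∋ x has {93} ∩ (A ∖ {93}) = ∅, so x is NOT a limit point.
Collecting: A' = {91}.


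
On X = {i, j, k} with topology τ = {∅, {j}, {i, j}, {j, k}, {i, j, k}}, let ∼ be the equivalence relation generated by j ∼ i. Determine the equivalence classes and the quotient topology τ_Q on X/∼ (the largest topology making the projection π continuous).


X/∼ = {[i=j], [k]}; |τ_Q| = 3.

Equivalence classes: [i=j], [k].
Quotient map π: X → X/∼ sends i ↦ [i=j], j ↦ [i=j], k ↦ [k].
For each subset V ⊆ X/∼, compute π^{-1}(V) ⊆ X and check whether π^{-1}(V) ∈ τ. V is open in τ_Q iff π^{-1}(V) ∈ τ.
  V = {}: π^{-1}(V) = ∅ ∈ τ ✓.
  V = {[i=j]}: π^{-1}(V) = {i, j} ∈ τ ✓.
  V = {[k]}: π^{-1}(V) = {k} ∉ τ ✗.
  V = {[i=j], [k]}: π^{-1}(V) = {i, j, k} ∈ τ ✓.
Open sets in the quotient: τ_Q = {{}, {[i=j]}, {[i=j], [k]}} (3 elements).


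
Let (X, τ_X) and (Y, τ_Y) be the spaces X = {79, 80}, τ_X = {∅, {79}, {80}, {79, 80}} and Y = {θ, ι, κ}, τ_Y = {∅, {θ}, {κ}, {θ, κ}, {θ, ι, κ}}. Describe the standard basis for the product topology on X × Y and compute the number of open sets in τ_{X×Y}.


Basis B = {∅ × ∅, {79} × {θ}, {79} × {κ}, {80} × {θ}, {80} × {κ}, {79} × {θ, κ}, {79, 80} × {θ}, {79, 80} × {κ}, {80} × {θ, κ}, {79} × {θ, ι, κ}, {80} × {θ, ι, κ}, {79, 80} × {θ, κ}, {79, 80} × {θ, ι, κ}}; |τ_{X×Y}| = 25.

Enumerate products U × V with U ∈ τ_X, V ∈ τ_Y (deduplicated):
  ∅ × ∅ = {} (∅)
  {79} × {θ} = {(79,θ)}
  {79} × {κ} = {(79,κ)}
  {80} × {θ} = {(80,θ)}
  {80} × {κ} = {(80,κ)}
  {79} × {θ, κ} = {(79,θ), (79,κ)}
  {79, 80} × {θ} = {(79,θ), (80,θ)}
  {79, 80} × {κ} = {(79,κ), (80,κ)}
  {80} × {θ, κ} = {(80,θ), (80,κ)}
  {79} × {θ, ι, κ} = {(79,θ), (79,ι), (79,κ)}
  {80} × {θ, ι, κ} = {(80,θ), (80,ι), (80,κ)}
  {79, 80} × {θ, κ} = {(79,θ), (79,κ), (80,θ), (80,κ)}
  {79, 80} × {θ, ι, κ} = {(79,θ), (79,ι), (79,κ), (80,θ), (80,ι), (80,κ)}
These 13 distinct sets form the basis B.
Close under arbitrary unions to get τ_{X×Y}; counting gives |τ_{X×Y}| = 25.


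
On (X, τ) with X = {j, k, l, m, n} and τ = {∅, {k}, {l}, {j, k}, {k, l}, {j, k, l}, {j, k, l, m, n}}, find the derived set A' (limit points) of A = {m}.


A' = {n}

For each x ∈ X, list the open sets U ∈ τ with x ∈ U, then check whether U ∩ (A ∖ {x}) ≠ ∅ for every such U.
  x = j: open {j, k} ∋ x has {j, k} ∩ (A ∖ {j}) = ∅, so x is NOT a limit point.
  x = k: open {k} ∋ x has {k} ∩ (A ∖ {k}) = ∅, so x is NOT a limit point.
  x = l: open {l} ∋ x has {l} ∩ (A ∖ {l}) = ∅, so x is NOT a limit point.
  x = m: open {j, k, l, m, n} ∋ x has {j, k, l, m, n} ∩ (A ∖ {m}) = ∅, so x is NOT a limit point.
  x = n: opens ∋ x are {j, k, l, m, n}; each meets A ∖ {n}, so x IS a limit point.
Collecting: A' = {n}.


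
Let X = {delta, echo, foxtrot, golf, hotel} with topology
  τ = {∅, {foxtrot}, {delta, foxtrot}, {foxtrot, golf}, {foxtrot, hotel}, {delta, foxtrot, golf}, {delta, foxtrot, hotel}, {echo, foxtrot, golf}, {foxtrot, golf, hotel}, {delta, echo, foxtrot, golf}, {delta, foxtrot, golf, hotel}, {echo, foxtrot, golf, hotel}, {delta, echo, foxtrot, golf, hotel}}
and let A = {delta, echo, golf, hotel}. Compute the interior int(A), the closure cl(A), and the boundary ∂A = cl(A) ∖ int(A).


int(A) = ∅, cl(A) = {delta, echo, golf, hotel}, ∂A = {delta, echo, golf, hotel}.

Closed sets in (X, τ) are complements of opens:
  closed(X, τ) = {∅, {delta}, {echo}, {hotel}, {delta, echo}, {delta, hotel}, {echo, golf}, {echo, hotel}, {delta, echo, golf}, {delta, echo, hotel}, {echo, golf, hotel}, {delta, echo, golf, hotel}, {delta, echo, foxtrot, golf, hotel}}.
int(A) = ⋃ {U ∈ τ : U ⊆ A}. Opens contained in A: ∅.
Taking the union of these: int(A) = ∅.
cl(A) = ⋂ {C closed : A ⊆ C}. Closed sets containing A: {delta, echo, golf, hotel}, {delta, echo, foxtrot, golf, hotel}.
Intersecting these: cl(A) = {delta, echo, golf, hotel}.
∂A = cl(A) ∖ int(A) = {delta, echo, golf, hotel} ∖ ∅ = {delta, echo, golf, hotel}.


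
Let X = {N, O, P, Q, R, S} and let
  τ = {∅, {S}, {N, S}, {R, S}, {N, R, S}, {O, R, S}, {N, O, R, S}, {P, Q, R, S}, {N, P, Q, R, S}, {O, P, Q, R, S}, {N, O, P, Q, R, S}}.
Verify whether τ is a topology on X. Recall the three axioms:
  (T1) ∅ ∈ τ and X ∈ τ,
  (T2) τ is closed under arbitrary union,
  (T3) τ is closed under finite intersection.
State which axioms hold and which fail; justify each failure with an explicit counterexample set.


τ IS a topology on X.

Axiom (T1): ∅ ∈ τ? Yes; X ∈ τ? Yes.
Axiom (T2/T3): check pairwise unions and intersections of members of τ.
All pairwise intersections and unions checked — each lies in τ. Therefore τ satisfies (T1), (T2), (T3): it IS a topology on X.


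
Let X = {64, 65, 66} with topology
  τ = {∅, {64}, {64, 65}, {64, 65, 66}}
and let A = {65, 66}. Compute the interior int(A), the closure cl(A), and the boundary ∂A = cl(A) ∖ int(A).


int(A) = ∅, cl(A) = {65, 66}, ∂A = {65, 66}.

Closed sets in (X, τ) are complements of opens:
  closed(X, τ) = {∅, {66}, {65, 66}, {64, 65, 66}}.
int(A) = ⋃ {U ∈ τ : U ⊆ A}. Opens contained in A: ∅.
Taking the union of these: int(A) = ∅.
cl(A) = ⋂ {C closed : A ⊆ C}. Closed sets containing A: {65, 66}, {64, 65, 66}.
Intersecting these: cl(A) = {65, 66}.
∂A = cl(A) ∖ int(A) = {65, 66} ∖ ∅ = {65, 66}.


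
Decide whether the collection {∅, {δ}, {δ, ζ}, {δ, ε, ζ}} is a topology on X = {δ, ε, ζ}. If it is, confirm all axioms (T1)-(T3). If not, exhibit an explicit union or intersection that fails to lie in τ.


τ IS a topology on X.

Axiom (T1): ∅ ∈ τ? Yes; X ∈ τ? Yes.
Axiom (T2/T3): check pairwise unions and intersections of members of τ.
All pairwise intersections and unions checked — each lies in τ. Therefore τ satisfies (T1), (T2), (T3): it IS a topology on X.


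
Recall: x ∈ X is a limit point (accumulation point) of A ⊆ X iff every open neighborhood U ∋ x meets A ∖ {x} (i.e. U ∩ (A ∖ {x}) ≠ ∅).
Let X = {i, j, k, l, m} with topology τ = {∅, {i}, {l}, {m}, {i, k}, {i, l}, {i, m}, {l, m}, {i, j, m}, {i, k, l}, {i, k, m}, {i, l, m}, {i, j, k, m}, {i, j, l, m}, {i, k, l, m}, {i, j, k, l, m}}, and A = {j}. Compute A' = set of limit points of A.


A' = ∅

For each x ∈ X, list the open sets U ∈ τ with x ∈ U, then check whether U ∩ (A ∖ {x}) ≠ ∅ for every such U.
  x = i: open {i} ∋ x has {i} ∩ (A ∖ {i}) = ∅, so x is NOT a limit point.
  x = j: open {i, j, m} ∋ x has {i, j, m} ∩ (A ∖ {j}) = ∅, so x is NOT a limit point.
  x = k: open {i, k} ∋ x has {i, k} ∩ (A ∖ {k}) = ∅, so x is NOT a limit point.
  x = l: open {l} ∋ x has {l} ∩ (A ∖ {l}) = ∅, so x is NOT a limit point.
  x = m: open {m} ∋ x has {m} ∩ (A ∖ {m}) = ∅, so x is NOT a limit point.
Collecting: A' = ∅.


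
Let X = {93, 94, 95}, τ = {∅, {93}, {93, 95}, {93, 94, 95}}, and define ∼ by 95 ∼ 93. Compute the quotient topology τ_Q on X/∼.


X/∼ = {[93=95], [94]}; |τ_Q| = 3.

Equivalence classes: [93=95], [94].
Quotient map π: X → X/∼ sends 93 ↦ [93=95], 94 ↦ [94], 95 ↦ [93=95].
For each subset V ⊆ X/∼, compute π^{-1}(V) ⊆ X and check whether π^{-1}(V) ∈ τ. V is open in τ_Q iff π^{-1}(V) ∈ τ.
  V = {}: π^{-1}(V) = ∅ ∈ τ ✓.
  V = {[93=95]}: π^{-1}(V) = {93, 95} ∈ τ ✓.
  V = {[94]}: π^{-1}(V) = {94} ∉ τ ✗.
  V = {[93=95], [94]}: π^{-1}(V) = {93, 94, 95} ∈ τ ✓.
Open sets in the quotient: τ_Q = {{}, {[93=95]}, {[93=95], [94]}} (3 elements).


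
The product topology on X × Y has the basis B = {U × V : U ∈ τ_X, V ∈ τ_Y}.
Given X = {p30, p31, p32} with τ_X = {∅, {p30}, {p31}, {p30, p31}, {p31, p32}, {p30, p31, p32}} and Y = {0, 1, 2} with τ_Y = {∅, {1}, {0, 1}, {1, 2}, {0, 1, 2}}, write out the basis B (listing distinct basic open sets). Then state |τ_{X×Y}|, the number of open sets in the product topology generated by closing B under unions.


Basis B = {∅ × ∅, {p30} × {1}, {p31} × {1}, {p30} × {0, 1}, {p30} × {1, 2}, {p30, p31} × {1}, {p31} × {0, 1}, {p31} × {1, 2}, {p31, p32} × {1}, {p30} × {0, 1, 2}, {p30, p31, p32} × {1}, {p31} × {0, 1, 2}, {p30, p31} × {0, 1}, {p30, p31} × {1, 2}, {p31, p32} × {0, 1}, {p31, p32} × {1, 2}, {p30, p31} × {0, 1, 2}, {p30, p31, p32} × {0, 1}, {p30, p31, p32} × {1, 2}, {p31, p32} × {0, 1, 2}, {p30, p31, p32} × {0, 1, 2}}; |τ_{X×Y}| = 70.

Enumerate products U × V with U ∈ τ_X, V ∈ τ_Y (deduplicated):
  ∅ × ∅ = {} (∅)
  {p30} × {1} = {(p30,1)}
  {p31} × {1} = {(p31,1)}
  {p30} × {0, 1} = {(p30,0), (p30,1)}
  {p30} × {1, 2} = {(p30,1), (p30,2)}
  {p30, p31} × {1} = {(p30,1), (p31,1)}
  {p31} × {0, 1} = {(p31,0), (p31,1)}
  {p31} × {1, 2} = {(p31,1), (p31,2)}
  {p31, p32} × {1} = {(p31,1), (p32,1)}
  {p30} × {0, 1, 2} = {(p30,0), (p30,1), (p30,2)}
  {p30, p31, p32} × {1} = {(p30,1), (p31,1), (p32,1)}
  {p31} × {0, 1, 2} = {(p31,0), (p31,1), (p31,2)}
  {p30, p31} × {0, 1} = {(p30,0), (p30,1), (p31,0), (p31,1)}
  {p30, p31} × {1, 2} = {(p30,1), (p30,2), (p31,1), (p31,2)}
  {p31, p32} × {0, 1} = {(p31,0), (p31,1), (p32,0), (p32,1)}
  {p31, p32} × {1, 2} = {(p31,1), (p31,2), (p32,1), (p32,2)}
  {p30, p31} × {0, 1, 2} = {(p30,0), (p30,1), (p30,2), (p31,0), (p31,1), (p31,2)}
  {p30, p31, p32} × {0, 1} = {(p30,0), (p30,1), (p31,0), (p31,1), (p32,0), (p32,1)}
  {p30, p31, p32} × {1, 2} = {(p30,1), (p30,2), (p31,1), (p31,2), (p32,1), (p32,2)}
  {p31, p32} × {0, 1, 2} = {(p31,0), (p31,1), (p31,2), (p32,0), (p32,1), (p32,2)}
  {p30, p31, p32} × {0, 1, 2} = {(p30,0), (p30,1), (p30,2), (p31,0), (p31,1), (p31,2), (p32,0), (p32,1), (p32,2)}
These 21 distinct sets form the basis B.
Close under arbitrary unions to get τ_{X×Y}; counting gives |τ_{X×Y}| = 70.


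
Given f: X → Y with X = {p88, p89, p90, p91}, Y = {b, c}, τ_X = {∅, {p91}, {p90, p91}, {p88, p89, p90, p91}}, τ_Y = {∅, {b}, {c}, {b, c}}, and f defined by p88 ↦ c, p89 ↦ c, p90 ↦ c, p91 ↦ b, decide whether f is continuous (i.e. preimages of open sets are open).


f is NOT continuous.

Compute f^{-1}(U) for each U ∈ τ_Y:
  U = ∅: f^{-1}(U) = ∅ ∈ τ_X ✓.
  U = {b}: f^{-1}(U) = {p91} ∈ τ_X ✓.
  U = {c}: f^{-1}(U) = {p88, p89, p90} ∉ τ_X ✗.
  U = {b, c}: f^{-1}(U) = {p88, p89, p90, p91} ∈ τ_X ✓.
Found U = {c} with f^{-1}(U) = {p88, p89, p90} not in τ_X. Therefore f is NOT continuous.


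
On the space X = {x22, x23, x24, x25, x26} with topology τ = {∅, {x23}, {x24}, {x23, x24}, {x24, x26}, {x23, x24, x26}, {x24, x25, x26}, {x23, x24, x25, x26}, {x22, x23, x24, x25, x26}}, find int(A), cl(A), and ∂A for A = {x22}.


int(A) = ∅, cl(A) = {x22}, ∂A = {x22}.

Closed sets in (X, τ) are complements of opens:
  closed(X, τ) = {∅, {x22}, {x22, x23}, {x22, x25}, {x22, x23, x25}, {x22, x25, x26}, {x22, x23, x25, x26}, {x22, x24, x25, x26}, {x22, x23, x24, x25, x26}}.
int(A) = ⋃ {U ∈ τ : U ⊆ A}. Opens contained in A: ∅.
Taking the union of these: int(A) = ∅.
cl(A) = ⋂ {C closed : A ⊆ C}. Closed sets containing A: {x22}, {x22, x23}, {x22, x25}, {x22, x23, x25}, {x22, x25, x26}, {x22, x23, x25, x26}, {x22, x24, x25, x26}, {x22, x23, x24, x25, x26}.
Intersecting these: cl(A) = {x22}.
∂A = cl(A) ∖ int(A) = {x22} ∖ ∅ = {x22}.


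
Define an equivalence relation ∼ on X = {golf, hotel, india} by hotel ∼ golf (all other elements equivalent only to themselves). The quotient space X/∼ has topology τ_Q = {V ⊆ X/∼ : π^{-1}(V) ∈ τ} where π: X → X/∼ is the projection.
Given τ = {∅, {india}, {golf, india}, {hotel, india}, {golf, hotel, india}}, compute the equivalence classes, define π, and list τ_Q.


X/∼ = {[golf=hotel], [india]}; |τ_Q| = 3.

Equivalence classes: [golf=hotel], [india].
Quotient map π: X → X/∼ sends golf ↦ [golf=hotel], hotel ↦ [golf=hotel], india ↦ [india].
For each subset V ⊆ X/∼, compute π^{-1}(V) ⊆ X and check whether π^{-1}(V) ∈ τ. V is open in τ_Q iff π^{-1}(V) ∈ τ.
  V = {}: π^{-1}(V) = ∅ ∈ τ ✓.
  V = {[golf=hotel]}: π^{-1}(V) = {golf, hotel} ∉ τ ✗.
  V = {[india]}: π^{-1}(V) = {india} ∈ τ ✓.
  V = {[golf=hotel], [india]}: π^{-1}(V) = {golf, hotel, india} ∈ τ ✓.
Open sets in the quotient: τ_Q = {{}, {[india]}, {[golf=hotel], [india]}} (3 elements).


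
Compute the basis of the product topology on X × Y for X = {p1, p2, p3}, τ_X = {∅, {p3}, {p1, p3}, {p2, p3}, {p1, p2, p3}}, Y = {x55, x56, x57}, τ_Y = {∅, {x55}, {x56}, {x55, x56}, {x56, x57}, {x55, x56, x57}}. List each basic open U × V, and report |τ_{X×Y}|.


Basis B = {∅ × ∅, {p3} × {x55}, {p3} × {x56}, {p1, p3} × {x55}, {p1, p3} × {x56}, {p2, p3} × {x55}, {p2, p3} × {x56}, {p3} × {x55, x56}, {p3} × {x56, x57}, {p1, p2, p3} × {x55}, {p1, p2, p3} × {x56}, {p3} × {x55, x56, x57}, {p1, p3} × {x55, x56}, {p1, p3} × {x56, x57}, {p2, p3} × {x55, x56}, {p2, p3} × {x56, x57}, {p1, p3} × {x55, x56, x57}, {p1, p2, p3} × {x55, x56}, {p1, p2, p3} × {x56, x57}, {p2, p3} × {x55, x56, x57}, {p1, p2, p3} × {x55, x56, x57}}; |τ_{X×Y}| = 70.

Enumerate products U × V with U ∈ τ_X, V ∈ τ_Y (deduplicated):
  ∅ × ∅ = {} (∅)
  {p3} × {x55} = {(p3,x55)}
  {p3} × {x56} = {(p3,x56)}
  {p1, p3} × {x55} = {(p1,x55), (p3,x55)}
  {p1, p3} × {x56} = {(p1,x56), (p3,x56)}
  {p2, p3} × {x55} = {(p2,x55), (p3,x55)}
  {p2, p3} × {x56} = {(p2,x56), (p3,x56)}
  {p3} × {x55, x56} = {(p3,x55), (p3,x56)}
  {p3} × {x56, x57} = {(p3,x56), (p3,x57)}
  {p1, p2, p3} × {x55} = {(p1,x55), (p2,x55), (p3,x55)}
  {p1, p2, p3} × {x56} = {(p1,x56), (p2,x56), (p3,x56)}
  {p3} × {x55, x56, x57} = {(p3,x55), (p3,x56), (p3,x57)}
  {p1, p3} × {x55, x56} = {(p1,x55), (p1,x56), (p3,x55), (p3,x56)}
  {p1, p3} × {x56, x57} = {(p1,x56), (p1,x57), (p3,x56), (p3,x57)}
  {p2, p3} × {x55, x56} = {(p2,x55), (p2,x56), (p3,x55), (p3,x56)}
  {p2, p3} × {x56, x57} = {(p2,x56), (p2,x57), (p3,x56), (p3,x57)}
  {p1, p3} × {x55, x56, x57} = {(p1,x55), (p1,x56), (p1,x57), (p3,x55), (p3,x56), (p3,x57)}
  {p1, p2, p3} × {x55, x56} = {(p1,x55), (p1,x56), (p2,x55), (p2,x56), (p3,x55), (p3,x56)}
  {p1, p2, p3} × {x56, x57} = {(p1,x56), (p1,x57), (p2,x56), (p2,x57), (p3,x56), (p3,x57)}
  {p2, p3} × {x55, x56, x57} = {(p2,x55), (p2,x56), (p2,x57), (p3,x55), (p3,x56), (p3,x57)}
  {p1, p2, p3} × {x55, x56, x57} = {(p1,x55), (p1,x56), (p1,x57), (p2,x55), (p2,x56), (p2,x57), (p3,x55), (p3,x56), (p3,x57)}
These 21 distinct sets form the basis B.
Close under arbitrary unions to get τ_{X×Y}; counting gives |τ_{X×Y}| = 70.


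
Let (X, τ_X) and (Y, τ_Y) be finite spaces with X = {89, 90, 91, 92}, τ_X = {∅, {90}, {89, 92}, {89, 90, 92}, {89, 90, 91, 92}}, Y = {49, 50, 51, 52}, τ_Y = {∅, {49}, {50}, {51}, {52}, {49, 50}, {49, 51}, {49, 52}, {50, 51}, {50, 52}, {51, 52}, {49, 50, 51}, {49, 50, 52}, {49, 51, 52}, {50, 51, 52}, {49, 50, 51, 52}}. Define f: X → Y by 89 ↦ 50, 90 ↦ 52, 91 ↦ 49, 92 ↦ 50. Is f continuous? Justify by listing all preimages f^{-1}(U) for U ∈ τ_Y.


f is NOT continuous.

Compute f^{-1}(U) for each U ∈ τ_Y:
  U = ∅: f^{-1}(U) = ∅ ∈ τ_X ✓.
  U = {49}: f^{-1}(U) = {91} ∉ τ_X ✗.
  U = {50}: f^{-1}(U) = {89, 92} ∈ τ_X ✓.
  U = {51}: f^{-1}(U) = ∅ ∈ τ_X ✓.
  U = {52}: f^{-1}(U) = {90} ∈ τ_X ✓.
  U = {49, 50}: f^{-1}(U) = {89, 91, 92} ∉ τ_X ✗.
  U = {49, 51}: f^{-1}(U) = {91} ∉ τ_X ✗.
  U = {49, 52}: f^{-1}(U) = {90, 91} ∉ τ_X ✗.
  U = {50, 51}: f^{-1}(U) = {89, 92} ∈ τ_X ✓.
  U = {50, 52}: f^{-1}(U) = {89, 90, 92} ∈ τ_X ✓.
  U = {51, 52}: f^{-1}(U) = {90} ∈ τ_X ✓.
  U = {49, 50, 51}: f^{-1}(U) = {89, 91, 92} ∉ τ_X ✗.
  U = {49, 50, 52}: f^{-1}(U) = {89, 90, 91, 92} ∈ τ_X ✓.
  U = {49, 51, 52}: f^{-1}(U) = {90, 91} ∉ τ_X ✗.
  U = {50, 51, 52}: f^{-1}(U) = {89, 90, 92} ∈ τ_X ✓.
  U = {49, 50, 51, 52}: f^{-1}(U) = {89, 90, 91, 92} ∈ τ_X ✓.
Found U = {49} with f^{-1}(U) = {91} not in τ_X. Therefore f is NOT continuous.


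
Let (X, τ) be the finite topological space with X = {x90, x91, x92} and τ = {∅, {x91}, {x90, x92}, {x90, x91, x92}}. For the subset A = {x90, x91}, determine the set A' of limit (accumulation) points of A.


A' = {x92}

For each x ∈ X, list the open sets U ∈ τ with x ∈ U, then check whether U ∩ (A ∖ {x}) ≠ ∅ for every such U.
  x = x90: open {x90, x92} ∋ x has {x90, x92} ∩ (A ∖ {x90}) = ∅, so x is NOT a limit point.
  x = x91: open {x91} ∋ x has {x91} ∩ (A ∖ {x91}) = ∅, so x is NOT a limit point.
  x = x92: opens ∋ x are {x90, x92}, {x90, x91, x92}; each meets A ∖ {x92}, so x IS a limit point.
Collecting: A' = {x92}.


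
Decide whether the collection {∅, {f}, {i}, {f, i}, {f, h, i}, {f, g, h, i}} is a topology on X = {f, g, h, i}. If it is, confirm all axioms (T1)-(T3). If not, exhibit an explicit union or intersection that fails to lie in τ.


τ IS a topology on X.

Axiom (T1): ∅ ∈ τ? Yes; X ∈ τ? Yes.
Axiom (T2/T3): check pairwise unions and intersections of members of τ.
All pairwise intersections and unions checked — each lies in τ. Therefore τ satisfies (T1), (T2), (T3): it IS a topology on X.


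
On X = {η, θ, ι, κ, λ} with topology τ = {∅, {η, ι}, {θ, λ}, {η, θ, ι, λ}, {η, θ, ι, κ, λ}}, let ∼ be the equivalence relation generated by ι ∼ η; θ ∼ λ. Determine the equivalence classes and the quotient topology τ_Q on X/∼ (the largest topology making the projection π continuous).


X/∼ = {[η=ι], [θ=λ], [κ]}; |τ_Q| = 5.

Equivalence classes: [η=ι], [θ=λ], [κ].
Quotient map π: X → X/∼ sends η ↦ [η=ι], θ ↦ [θ=λ], ι ↦ [η=ι], κ ↦ [κ], λ ↦ [θ=λ].
For each subset V ⊆ X/∼, compute π^{-1}(V) ⊆ X and check whether π^{-1}(V) ∈ τ. V is open in τ_Q iff π^{-1}(V) ∈ τ.
  V = {}: π^{-1}(V) = ∅ ∈ τ ✓.
  V = {[η=ι]}: π^{-1}(V) = {η, ι} ∈ τ ✓.
  V = {[θ=λ]}: π^{-1}(V) = {θ, λ} ∈ τ ✓.
  V = {[η=ι], [θ=λ]}: π^{-1}(V) = {η, θ, ι, λ} ∈ τ ✓.
  V = {[κ]}: π^{-1}(V) = {κ} ∉ τ ✗.
  V = {[η=ι], [κ]}: π^{-1}(V) = {η, ι, κ} ∉ τ ✗.
  V = {[θ=λ], [κ]}: π^{-1}(V) = {θ, κ, λ} ∉ τ ✗.
  V = {[η=ι], [θ=λ], [κ]}: π^{-1}(V) = {η, θ, ι, κ, λ} ∈ τ ✓.
Open sets in the quotient: τ_Q = {{}, {[η=ι]}, {[θ=λ]}, {[η=ι], [θ=λ]}, {[η=ι], [θ=λ], [κ]}} (5 elements).


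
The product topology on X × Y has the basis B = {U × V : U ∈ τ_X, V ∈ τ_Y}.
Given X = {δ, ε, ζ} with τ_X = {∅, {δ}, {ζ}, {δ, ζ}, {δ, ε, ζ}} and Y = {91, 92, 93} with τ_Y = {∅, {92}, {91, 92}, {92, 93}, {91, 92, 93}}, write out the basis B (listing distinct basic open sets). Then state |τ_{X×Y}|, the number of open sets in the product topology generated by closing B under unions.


Basis B = {∅ × ∅, {δ} × {92}, {ζ} × {92}, {δ} × {91, 92}, {δ} × {92, 93}, {δ, ζ} × {92}, {ζ} × {91, 92}, {ζ} × {92, 93}, {δ} × {91, 92, 93}, {δ, ε, ζ} × {92}, {ζ} × {91, 92, 93}, {δ, ζ} × {91, 92}, {δ, ζ} × {92, 93}, {δ, ζ} × {91, 92, 93}, {δ, ε, ζ} × {91, 92}, {δ, ε, ζ} × {92, 93}, {δ, ε, ζ} × {91, 92, 93}}; |τ_{X×Y}| = 50.

Enumerate products U × V with U ∈ τ_X, V ∈ τ_Y (deduplicated):
  ∅ × ∅ = {} (∅)
  {δ} × {92} = {(δ,92)}
  {ζ} × {92} = {(ζ,92)}
  {δ} × {91, 92} = {(δ,91), (δ,92)}
  {δ} × {92, 93} = {(δ,92), (δ,93)}
  {δ, ζ} × {92} = {(δ,92), (ζ,92)}
  {ζ} × {91, 92} = {(ζ,91), (ζ,92)}
  {ζ} × {92, 93} = {(ζ,92), (ζ,93)}
  {δ} × {91, 92, 93} = {(δ,91), (δ,92), (δ,93)}
  {δ, ε, ζ} × {92} = {(δ,92), (ε,92), (ζ,92)}
  {ζ} × {91, 92, 93} = {(ζ,91), (ζ,92), (ζ,93)}
  {δ, ζ} × {91, 92} = {(δ,91), (δ,92), (ζ,91), (ζ,92)}
  {δ, ζ} × {92, 93} = {(δ,92), (δ,93), (ζ,92), (ζ,93)}
  {δ, ζ} × {91, 92, 93} = {(δ,91), (δ,92), (δ,93), (ζ,91), (ζ,92), (ζ,93)}
  {δ, ε, ζ} × {91, 92} = {(δ,91), (δ,92), (ε,91), (ε,92), (ζ,91), (ζ,92)}
  {δ, ε, ζ} × {92, 93} = {(δ,92), (δ,93), (ε,92), (ε,93), (ζ,92), (ζ,93)}
  {δ, ε, ζ} × {91, 92, 93} = {(δ,91), (δ,92), (δ,93), (ε,91), (ε,92), (ε,93), (ζ,91), (ζ,92), (ζ,93)}
These 17 distinct sets form the basis B.
Close under arbitrary unions to get τ_{X×Y}; counting gives |τ_{X×Y}| = 50.


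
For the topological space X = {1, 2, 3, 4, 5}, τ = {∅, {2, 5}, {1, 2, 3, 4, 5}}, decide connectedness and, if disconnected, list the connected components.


(X, τ) is connected.

Find clopen sets (U ∈ τ with X ∖ U ∈ τ):
  U = ∅, X ∖ U = {1, 2, 3, 4, 5} — both open, so U is clopen.
  U = {1, 2, 3, 4, 5}, X ∖ U = ∅ — both open, so U is clopen.
Only trivial clopens (∅ and X) exist, so (X, τ) is connected.
Compute connected components by grouping points that agree on all clopens:
  component: {1, 2, 3, 4, 5}


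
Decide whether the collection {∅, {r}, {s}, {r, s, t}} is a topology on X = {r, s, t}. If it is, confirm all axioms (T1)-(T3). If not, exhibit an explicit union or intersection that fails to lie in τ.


τ is NOT a topology on X.

Axiom (T1): ∅ ∈ τ? Yes; X ∈ τ? Yes.
Axiom (T2/T3): check pairwise unions and intersections of members of τ.
Counterexample for (T2): {r} ∪ {s} = {r, s} ∉ τ. Therefore τ is NOT a topology.


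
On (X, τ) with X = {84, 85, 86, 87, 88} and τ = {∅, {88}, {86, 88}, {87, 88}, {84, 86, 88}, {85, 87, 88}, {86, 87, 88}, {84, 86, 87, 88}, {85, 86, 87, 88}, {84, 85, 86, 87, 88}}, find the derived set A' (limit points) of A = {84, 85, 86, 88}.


A' = {84, 85, 86, 87}

For each x ∈ X, list the open sets U ∈ τ with x ∈ U, then check whether U ∩ (A ∖ {x}) ≠ ∅ for every such U.
  x = 84: opens ∋ x are {84, 86, 88}, {84, 86, 87, 88}, {84, 85, 86, 87, 88}; each meets A ∖ {84}, so x IS a limit point.
  x = 85: opens ∋ x are {85, 87, 88}, {85, 86, 87, 88}, {84, 85, 86, 87, 88}; each meets A ∖ {85}, so x IS a limit point.
  x = 86: opens ∋ x are {86, 88}, {84, 86, 88}, {86, 87, 88}, {84, 86, 87, 88}, {85, 86, 87, 88}, {84, 85, 86, 87, 88}; each meets A ∖ {86}, so x IS a limit point.
  x = 87: opens ∋ x are {87, 88}, {85, 87, 88}, {86, 87, 88}, {84, 86, 87, 88}, {85, 86, 87, 88}, {84, 85, 86, 87, 88}; each meets A ∖ {87}, so x IS a limit point.
  x = 88: open {88} ∋ x has {88} ∩ (A ∖ {88}) = ∅, so x is NOT a limit point.
Collecting: A' = {84, 85, 86, 87}.


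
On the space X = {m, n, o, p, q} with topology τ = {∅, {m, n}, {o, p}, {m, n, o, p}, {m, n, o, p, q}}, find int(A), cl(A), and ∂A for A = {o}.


int(A) = ∅, cl(A) = {o, p, q}, ∂A = {o, p, q}.

Closed sets in (X, τ) are complements of opens:
  closed(X, τ) = {∅, {q}, {m, n, q}, {o, p, q}, {m, n, o, p, q}}.
int(A) = ⋃ {U ∈ τ : U ⊆ A}. Opens contained in A: ∅.
Taking the union of these: int(A) = ∅.
cl(A) = ⋂ {C closed : A ⊆ C}. Closed sets containing A: {o, p, q}, {m, n, o, p, q}.
Intersecting these: cl(A) = {o, p, q}.
∂A = cl(A) ∖ int(A) = {o, p, q} ∖ ∅ = {o, p, q}.
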